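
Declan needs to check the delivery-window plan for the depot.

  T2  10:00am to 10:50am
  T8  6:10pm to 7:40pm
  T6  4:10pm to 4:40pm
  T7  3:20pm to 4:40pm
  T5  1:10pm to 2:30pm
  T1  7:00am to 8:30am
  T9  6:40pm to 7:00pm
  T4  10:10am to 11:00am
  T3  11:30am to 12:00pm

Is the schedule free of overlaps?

No

Check each pair: they overlap iff neither finishes before the other starts.
Sorted by start: T1, T2, T4, T3, T5, T7, T6, T8, T9.
T2 starts after T1 ends — done with T1.
T4 starts before T2 ends → T2 and T4 overlap.
That's a conflict, so the schedule is not conflict-free.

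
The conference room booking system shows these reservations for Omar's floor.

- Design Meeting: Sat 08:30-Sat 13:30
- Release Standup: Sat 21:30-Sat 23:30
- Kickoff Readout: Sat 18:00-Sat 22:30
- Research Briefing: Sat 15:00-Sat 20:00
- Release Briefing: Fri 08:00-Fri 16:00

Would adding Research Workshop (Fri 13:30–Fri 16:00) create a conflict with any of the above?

Yes — it overlaps Release Briefing

Release Briefing: starts Fri 08:00 before Research Workshop ends Fri 16:00, and ends Fri 16:00 after Research Workshop starts Fri 13:30 → overlap.
Design Meeting: starts Sat 08:30 at or after Research Workshop ends Fri 16:00 → clear.
Research Briefing: starts Sat 15:00 at or after Research Workshop ends Fri 16:00 → clear.
Kickoff Readout: starts Sat 18:00 at or after Research Workshop ends Fri 16:00 → clear.
Release Standup: starts Sat 21:30 at or after Research Workshop ends Fri 16:00 → clear.
Research Workshop overlaps Release Briefing.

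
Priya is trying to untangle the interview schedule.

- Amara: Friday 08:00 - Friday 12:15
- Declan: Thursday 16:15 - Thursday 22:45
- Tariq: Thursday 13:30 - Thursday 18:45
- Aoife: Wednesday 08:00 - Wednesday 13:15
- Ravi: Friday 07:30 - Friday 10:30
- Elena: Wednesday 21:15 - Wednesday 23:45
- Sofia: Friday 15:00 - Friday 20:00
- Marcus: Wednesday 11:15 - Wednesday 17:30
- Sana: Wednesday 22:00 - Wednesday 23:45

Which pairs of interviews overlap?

Check each pair: they overlap iff neither finishes before the other starts.
Sorted by start: Aoife, Marcus, Elena, Sana, Tariq, Declan, Ravi, Amara, Sofia.
Marcus starts before Aoife ends → Aoife and Marcus overlap.
Elena starts after Aoife ends, so nothing later overlaps Aoife either.
Elena starts after Marcus ends, so nothing later overlaps Marcus either.
Sana starts before Elena ends → Elena and Sana overlap.
Tariq starts after Elena ends, so nothing later overlaps Elena either.
Tariq starts after Sana ends, so nothing later overlaps Sana either.
Declan starts before Tariq ends → Tariq and Declan overlap.
Ravi starts after Tariq ends, so nothing later overlaps Tariq either.
Ravi starts after Declan ends, so nothing later overlaps Declan either.
Amara starts before Ravi ends → Ravi and Amara overlap.
Sofia starts after Ravi ends.
Sofia starts after Amara ends.

Amara & Ravi, Aoife & Marcus, Declan & Tariq, Elena & Sana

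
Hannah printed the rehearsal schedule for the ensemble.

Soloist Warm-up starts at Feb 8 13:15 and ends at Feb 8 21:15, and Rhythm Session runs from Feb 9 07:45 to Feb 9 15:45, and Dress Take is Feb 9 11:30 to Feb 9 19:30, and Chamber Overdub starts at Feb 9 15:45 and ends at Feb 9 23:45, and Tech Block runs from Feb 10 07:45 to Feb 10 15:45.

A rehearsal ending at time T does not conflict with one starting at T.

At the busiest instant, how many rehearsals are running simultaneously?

2

Walk through starts and ends in time order (an end at T is processed before a start at T):
Feb 8 13:15 start Soloist Warm-up → 1
Feb 8 21:15 end Soloist Warm-up → 0
Feb 9 07:45 start Rhythm Session → 1
Feb 9 11:30 start Dress Take → 2
Feb 9 15:45 end Rhythm Session → 1
Feb 9 15:45 start Chamber Overdub → 2
Feb 9 19:30 end Dress Take → 1
Feb 9 23:45 end Chamber Overdub → 0
Feb 10 07:45 start Tech Block → 1
Feb 10 15:45 end Tech Block → 0
Peak is 2, at Feb 9 11:30 (Dress Take, Rhythm Session).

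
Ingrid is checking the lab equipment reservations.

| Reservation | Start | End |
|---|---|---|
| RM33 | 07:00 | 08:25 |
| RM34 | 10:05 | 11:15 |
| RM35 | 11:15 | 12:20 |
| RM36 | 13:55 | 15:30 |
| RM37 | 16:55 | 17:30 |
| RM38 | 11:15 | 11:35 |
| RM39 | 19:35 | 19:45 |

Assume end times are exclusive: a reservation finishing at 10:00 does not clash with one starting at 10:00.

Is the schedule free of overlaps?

Sorted by start: RM33, RM34, RM35, RM38, RM36, RM37, RM39.
RM34 starts after RM33 ends — done with RM33.
RM35 starts exactly when RM34 ends (back-to-back, no overlap) — done with RM34.
RM38 starts before RM35 ends → RM35 and RM38 overlap.
That's a conflict, so the schedule is not conflict-free.

No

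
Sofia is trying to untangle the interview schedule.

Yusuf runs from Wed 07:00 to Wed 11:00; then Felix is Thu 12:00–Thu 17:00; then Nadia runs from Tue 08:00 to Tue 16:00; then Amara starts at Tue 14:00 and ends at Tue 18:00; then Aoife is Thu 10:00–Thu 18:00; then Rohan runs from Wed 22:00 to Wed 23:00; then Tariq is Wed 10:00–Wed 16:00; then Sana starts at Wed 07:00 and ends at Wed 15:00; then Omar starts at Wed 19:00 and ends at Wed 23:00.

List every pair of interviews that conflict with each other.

Sorted by start: Nadia, Amara, Sana, Yusuf, Tariq, Omar, Rohan, Aoife, Felix.
Amara starts before Nadia ends → Nadia and Amara overlap.
Sana starts after Nadia ends — done with Nadia.
Sana starts after Amara ends — done with Amara.
Yusuf starts before Sana ends → Sana and Yusuf overlap.
Tariq starts before Sana ends → Sana and Tariq overlap.
Omar starts after Sana ends — done with Sana.
Tariq starts before Yusuf ends → Yusuf and Tariq overlap.
Omar starts after Yusuf ends — done with Yusuf.
Omar starts after Tariq ends — done with Tariq.
Rohan starts before Omar ends → Omar and Rohan overlap.
Aoife starts after Omar ends — done with Omar.
Aoife starts after Rohan ends — done with Rohan.
Felix starts before Aoife ends → Aoife and Felix overlap.

Amara & Nadia, Aoife & Felix, Omar & Rohan, Sana & Tariq, Sana & Yusuf, Tariq & Yusuf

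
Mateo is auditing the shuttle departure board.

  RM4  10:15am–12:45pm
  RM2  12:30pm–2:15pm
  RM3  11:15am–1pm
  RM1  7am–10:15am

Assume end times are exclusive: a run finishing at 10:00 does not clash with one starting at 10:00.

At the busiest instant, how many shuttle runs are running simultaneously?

3

Sweep the timeline, counting +1 at each start and −1 at each end (ends before starts at a tie):
7am start RM1 → 1
10:15am end RM1 → 0
10:15am start RM4 → 1
11:15am start RM3 → 2
12:30pm start RM2 → 3
12:45pm end RM4 → 2
1pm end RM3 → 1
2:15pm end RM2 → 0
Peak is 3, at 12:30pm (RM2, RM3, RM4).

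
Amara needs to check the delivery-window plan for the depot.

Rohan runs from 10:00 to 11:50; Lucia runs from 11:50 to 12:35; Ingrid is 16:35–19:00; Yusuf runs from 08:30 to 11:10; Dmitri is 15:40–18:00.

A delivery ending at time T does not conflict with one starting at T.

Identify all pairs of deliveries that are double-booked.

Sorted by start: Yusuf, Rohan, Lucia, Dmitri, Ingrid.
Rohan starts before Yusuf ends → Yusuf and Rohan overlap.
Lucia starts after Yusuf ends — done with Yusuf.
Lucia starts exactly when Rohan ends (back-to-back, no overlap) — done with Rohan.
Dmitri starts after Lucia ends — done with Lucia.
Ingrid starts before Dmitri ends → Dmitri and Ingrid overlap.

Dmitri & Ingrid, Rohan & Yusuf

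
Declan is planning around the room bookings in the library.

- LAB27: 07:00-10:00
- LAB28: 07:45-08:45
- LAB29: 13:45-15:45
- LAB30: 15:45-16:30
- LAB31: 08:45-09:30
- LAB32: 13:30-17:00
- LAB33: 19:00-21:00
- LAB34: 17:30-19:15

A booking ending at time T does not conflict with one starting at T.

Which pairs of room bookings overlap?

Sorted by start: LAB27, LAB28, LAB31, LAB32, LAB29, LAB30, LAB34, LAB33.
LAB28 starts before LAB27 ends → LAB27 and LAB28 overlap.
LAB31 starts before LAB27 ends → LAB27 and LAB31 overlap.
LAB32 starts after LAB27 ends, so LAB27 has no further overlaps.
LAB31 starts exactly when LAB28 ends (back-to-back, no overlap), so LAB28 has no further overlaps.
LAB32 starts after LAB31 ends, so LAB31 has no further overlaps.
LAB29 starts before LAB32 ends → LAB32 and LAB29 overlap.
LAB30 starts before LAB32 ends → LAB32 and LAB30 overlap.
LAB34 starts after LAB32 ends, so LAB32 has no further overlaps.
LAB30 starts exactly when LAB29 ends (back-to-back, no overlap), so LAB29 has no further overlaps.
LAB34 starts after LAB30 ends, so LAB30 has no further overlaps.
LAB33 starts before LAB34 ends → LAB34 and LAB33 overlap.

LAB27 & LAB28, LAB27 & LAB31, LAB29 & LAB32, LAB30 & LAB32, LAB33 & LAB34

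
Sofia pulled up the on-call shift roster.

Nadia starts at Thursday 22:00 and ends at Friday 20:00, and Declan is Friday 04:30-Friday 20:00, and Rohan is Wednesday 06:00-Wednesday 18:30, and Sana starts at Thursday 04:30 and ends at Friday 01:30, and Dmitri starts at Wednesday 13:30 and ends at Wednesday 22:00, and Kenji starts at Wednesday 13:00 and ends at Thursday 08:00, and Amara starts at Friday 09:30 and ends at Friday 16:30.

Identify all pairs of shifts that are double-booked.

Amara & Declan, Amara & Nadia, Declan & Nadia, Dmitri & Kenji, Dmitri & Rohan, Kenji & Rohan, Kenji & Sana, Nadia & Sana

Sorted by start: Rohan, Kenji, Dmitri, Sana, Nadia, Declan, Amara.
Kenji starts before Rohan ends → Rohan and Kenji overlap.
Dmitri starts before Rohan ends → Rohan and Dmitri overlap.
Sana starts after Rohan ends, so nothing later overlaps Rohan either.
Dmitri starts before Kenji ends → Kenji and Dmitri overlap.
Sana starts before Kenji ends → Kenji and Sana overlap.
Nadia starts after Kenji ends, so nothing later overlaps Kenji either.
Sana starts after Dmitri ends, so nothing later overlaps Dmitri either.
Nadia starts before Sana ends → Sana and Nadia overlap.
Declan starts after Sana ends, so nothing later overlaps Sana either.
Declan starts before Nadia ends → Nadia and Declan overlap.
Amara starts before Nadia ends → Nadia and Amara overlap.
Amara starts before Declan ends → Declan and Amara overlap.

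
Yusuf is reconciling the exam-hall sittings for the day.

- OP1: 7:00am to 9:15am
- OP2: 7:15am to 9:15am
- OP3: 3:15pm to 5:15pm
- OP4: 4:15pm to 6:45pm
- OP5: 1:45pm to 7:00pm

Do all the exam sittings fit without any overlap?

No

Sorted by start: OP1, OP2, OP5, OP3, OP4.
OP2 starts before OP1 ends → OP1 and OP2 overlap.
That's a conflict, so the schedule is not conflict-free.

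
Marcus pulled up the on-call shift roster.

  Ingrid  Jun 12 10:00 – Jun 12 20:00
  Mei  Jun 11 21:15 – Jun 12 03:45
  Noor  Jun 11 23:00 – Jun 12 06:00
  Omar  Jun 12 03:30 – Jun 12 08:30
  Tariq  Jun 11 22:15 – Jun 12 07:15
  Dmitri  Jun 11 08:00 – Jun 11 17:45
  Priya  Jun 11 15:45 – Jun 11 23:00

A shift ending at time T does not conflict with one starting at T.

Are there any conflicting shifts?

Yes

Sorted by start: Dmitri, Priya, Mei, Tariq, Noor, Omar, Ingrid.
Priya starts before Dmitri ends → Dmitri and Priya overlap.
That's a conflict, so the schedule is not conflict-free.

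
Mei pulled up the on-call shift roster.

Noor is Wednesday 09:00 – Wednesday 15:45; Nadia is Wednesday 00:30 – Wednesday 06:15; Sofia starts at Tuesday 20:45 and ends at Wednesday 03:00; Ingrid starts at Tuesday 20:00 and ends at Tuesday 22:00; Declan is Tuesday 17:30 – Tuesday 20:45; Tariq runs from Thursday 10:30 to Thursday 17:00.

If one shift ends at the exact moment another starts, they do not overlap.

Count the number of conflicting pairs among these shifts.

3

Two intervals overlap when each starts before the other ends.
Sorted by start: Declan, Ingrid, Sofia, Nadia, Noor, Tariq.
Ingrid starts before Declan ends → Declan and Ingrid overlap.
Sofia starts exactly when Declan ends (back-to-back, no overlap), so Declan has no further overlaps.
Sofia starts before Ingrid ends → Ingrid and Sofia overlap.
Nadia starts after Ingrid ends, so Ingrid has no further overlaps.
Nadia starts before Sofia ends → Sofia and Nadia overlap.
Noor starts after Sofia ends, so Sofia has no further overlaps.
Noor starts after Nadia ends, so Nadia has no further overlaps.
Tariq starts after Noor ends.
Overlapping pairs: Declan & Ingrid, Ingrid & Sofia, Nadia & Sofia — 3 in total.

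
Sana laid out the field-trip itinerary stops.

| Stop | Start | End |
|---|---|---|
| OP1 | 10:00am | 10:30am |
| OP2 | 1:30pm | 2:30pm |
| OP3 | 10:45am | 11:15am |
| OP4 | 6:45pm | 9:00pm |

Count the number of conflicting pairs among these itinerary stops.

0

Two intervals overlap when each starts before the other ends.
Sorted by start: OP1, OP3, OP2, OP4.
OP3 starts after OP1 ends, so nothing later overlaps OP1 either.
OP2 starts after OP3 ends, so nothing later overlaps OP3 either.
OP4 starts after OP2 ends.
No pair overlaps.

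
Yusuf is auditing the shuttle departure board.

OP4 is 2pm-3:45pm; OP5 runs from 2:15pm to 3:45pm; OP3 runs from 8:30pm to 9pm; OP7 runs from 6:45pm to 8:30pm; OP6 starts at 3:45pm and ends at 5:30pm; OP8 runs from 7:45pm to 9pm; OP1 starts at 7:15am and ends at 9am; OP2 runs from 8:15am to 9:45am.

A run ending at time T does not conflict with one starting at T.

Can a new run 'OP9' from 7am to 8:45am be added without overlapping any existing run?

OP1: starts 7:15am before OP9 ends 8:45am, and ends 9am after OP9 starts 7am → overlap.
OP2: starts 8:15am before OP9 ends 8:45am, and ends 9:45am after OP9 starts 7am → overlap.
OP4: starts 2pm at or after OP9 ends 8:45am → clear.
OP5: starts 2:15pm at or after OP9 ends 8:45am → clear.
OP6: starts 3:45pm at or after OP9 ends 8:45am → clear.
OP7: starts 6:45pm at or after OP9 ends 8:45am → clear.
OP8: starts 7:45pm at or after OP9 ends 8:45am → clear.
OP3: starts 8:30pm at or after OP9 ends 8:45am → clear.
OP9 overlaps OP1, OP2.

No — it overlaps OP1, OP2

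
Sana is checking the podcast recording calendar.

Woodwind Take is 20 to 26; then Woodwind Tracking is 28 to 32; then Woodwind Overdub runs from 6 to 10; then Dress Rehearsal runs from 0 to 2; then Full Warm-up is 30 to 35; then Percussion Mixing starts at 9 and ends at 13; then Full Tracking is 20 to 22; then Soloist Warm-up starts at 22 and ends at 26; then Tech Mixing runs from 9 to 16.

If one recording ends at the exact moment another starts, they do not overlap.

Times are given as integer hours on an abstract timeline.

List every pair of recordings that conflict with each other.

Full Tracking & Woodwind Take, Full Warm-up & Woodwind Tracking, Percussion Mixing & Tech Mixing, Percussion Mixing & Woodwind Overdub, Soloist Warm-up & Woodwind Take, Tech Mixing & Woodwind Overdub

Sorted by start: Dress Rehearsal, Woodwind Overdub, Tech Mixing, Percussion Mixing, Full Tracking, Woodwind Take, Soloist Warm-up, Woodwind Tracking, Full Warm-up.
Woodwind Overdub starts after Dress Rehearsal ends, so Dress Rehearsal has no further overlaps.
Tech Mixing starts before Woodwind Overdub ends → Woodwind Overdub and Tech Mixing overlap.
Percussion Mixing starts before Woodwind Overdub ends → Woodwind Overdub and Percussion Mixing overlap.
Full Tracking starts after Woodwind Overdub ends, so Woodwind Overdub has no further overlaps.
Percussion Mixing starts before Tech Mixing ends → Tech Mixing and Percussion Mixing overlap.
Full Tracking starts after Tech Mixing ends, so Tech Mixing has no further overlaps.
Full Tracking starts after Percussion Mixing ends, so Percussion Mixing has no further overlaps.
Woodwind Take starts before Full Tracking ends → Full Tracking and Woodwind Take overlap.
Soloist Warm-up starts exactly when Full Tracking ends (back-to-back, no overlap), so Full Tracking has no further overlaps.
Soloist Warm-up starts before Woodwind Take ends → Woodwind Take and Soloist Warm-up overlap.
Woodwind Tracking starts after Woodwind Take ends, so Woodwind Take has no further overlaps.
Woodwind Tracking starts after Soloist Warm-up ends, so Soloist Warm-up has no further overlaps.
Full Warm-up starts before Woodwind Tracking ends → Woodwind Tracking and Full Warm-up overlap.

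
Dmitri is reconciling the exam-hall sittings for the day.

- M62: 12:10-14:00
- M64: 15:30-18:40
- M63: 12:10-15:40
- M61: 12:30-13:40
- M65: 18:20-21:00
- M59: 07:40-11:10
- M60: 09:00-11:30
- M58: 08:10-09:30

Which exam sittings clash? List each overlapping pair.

Sorted by start: M59, M58, M60, M62, M63, M61, M64, M65.
M58 starts before M59 ends → M59 and M58 overlap.
M60 starts before M59 ends → M59 and M60 overlap.
M62 starts after M59 ends; M59 is clear from here.
M60 starts before M58 ends → M58 and M60 overlap.
M62 starts after M58 ends; M58 is clear from here.
M62 starts after M60 ends; M60 is clear from here.
M63 starts before M62 ends → M62 and M63 overlap.
M61 starts before M62 ends → M62 and M61 overlap.
M64 starts after M62 ends; M62 is clear from here.
M61 starts before M63 ends → M63 and M61 overlap.
M64 starts before M63 ends → M63 and M64 overlap.
M65 starts after M63 ends.
M64 starts after M61 ends; M61 is clear from here.
M65 starts before M64 ends → M64 and M65 overlap.

M58 & M59, M58 & M60, M59 & M60, M61 & M62, M61 & M63, M62 & M63, M63 & M64, M64 & M65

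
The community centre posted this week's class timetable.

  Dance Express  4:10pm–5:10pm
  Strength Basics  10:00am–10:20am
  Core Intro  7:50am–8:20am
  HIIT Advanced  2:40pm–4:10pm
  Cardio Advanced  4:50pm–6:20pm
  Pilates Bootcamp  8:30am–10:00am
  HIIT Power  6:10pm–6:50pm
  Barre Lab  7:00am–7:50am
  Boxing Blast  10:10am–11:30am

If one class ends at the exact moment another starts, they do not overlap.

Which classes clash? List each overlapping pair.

Check each pair: they overlap iff neither finishes before the other starts.
Sorted by start: Barre Lab, Core Intro, Pilates Bootcamp, Strength Basics, Boxing Blast, HIIT Advanced, Dance Express, Cardio Advanced, HIIT Power.
Core Intro starts exactly when Barre Lab ends (back-to-back, no overlap) — done with Barre Lab.
Pilates Bootcamp starts after Core Intro ends — done with Core Intro.
Strength Basics starts exactly when Pilates Bootcamp ends (back-to-back, no overlap) — done with Pilates Bootcamp.
Boxing Blast starts before Strength Basics ends → Strength Basics and Boxing Blast overlap.
HIIT Advanced starts after Strength Basics ends — done with Strength Basics.
HIIT Advanced starts after Boxing Blast ends — done with Boxing Blast.
Dance Express starts exactly when HIIT Advanced ends (back-to-back, no overlap) — done with HIIT Advanced.
Cardio Advanced starts before Dance Express ends → Dance Express and Cardio Advanced overlap.
HIIT Power starts after Dance Express ends.
HIIT Power starts before Cardio Advanced ends → Cardio Advanced and HIIT Power overlap.

Boxing Blast & Strength Basics, Cardio Advanced & Dance Express, Cardio Advanced & HIIT Power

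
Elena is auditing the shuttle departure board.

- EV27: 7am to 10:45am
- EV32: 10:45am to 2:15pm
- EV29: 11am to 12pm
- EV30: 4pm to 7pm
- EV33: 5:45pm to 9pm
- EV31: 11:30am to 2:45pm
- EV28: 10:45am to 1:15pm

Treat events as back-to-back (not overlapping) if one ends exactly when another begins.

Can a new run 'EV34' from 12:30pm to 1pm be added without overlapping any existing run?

No — it overlaps EV28, EV31, EV32

EV27: ends 10:45am at or before EV34 starts 12:30pm → clear.
EV28: starts 10:45am before EV34 ends 1pm, and ends 1:15pm after EV34 starts 12:30pm → overlap.
EV32: starts 10:45am before EV34 ends 1pm, and ends 2:15pm after EV34 starts 12:30pm → overlap.
EV29: ends 12pm at or before EV34 starts 12:30pm → clear.
EV31: starts 11:30am before EV34 ends 1pm, and ends 2:45pm after EV34 starts 12:30pm → overlap.
EV30: starts 4pm at or after EV34 ends 1pm → clear.
EV33: starts 5:45pm at or after EV34 ends 1pm → clear.
EV34 overlaps EV28, EV31, EV32.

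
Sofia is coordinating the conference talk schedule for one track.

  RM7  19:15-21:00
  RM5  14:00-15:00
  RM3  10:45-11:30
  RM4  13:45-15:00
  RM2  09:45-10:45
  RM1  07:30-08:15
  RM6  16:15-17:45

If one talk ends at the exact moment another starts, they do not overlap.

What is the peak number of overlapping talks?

2

Sweep the timeline, counting +1 at each start and −1 at each end (ends before starts at a tie):
07:30 start RM1 → 1
08:15 end RM1 → 0
09:45 start RM2 → 1
10:45 end RM2 → 0
10:45 start RM3 → 1
11:30 end RM3 → 0
13:45 start RM4 → 1
14:00 start RM5 → 2
15:00 end RM4 → 1
15:00 end RM5 → 0
16:15 start RM6 → 1
17:45 end RM6 → 0
19:15 start RM7 → 1
21:00 end RM7 → 0
Peak is 2, at 14:00 (RM4, RM5).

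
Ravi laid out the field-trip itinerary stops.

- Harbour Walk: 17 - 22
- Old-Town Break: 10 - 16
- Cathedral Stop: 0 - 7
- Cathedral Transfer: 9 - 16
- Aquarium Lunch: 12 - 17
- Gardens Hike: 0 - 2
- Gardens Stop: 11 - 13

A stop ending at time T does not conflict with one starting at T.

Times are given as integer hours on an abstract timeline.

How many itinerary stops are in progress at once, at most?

Sweep the timeline, counting +1 at each start and −1 at each end (ends before starts at a tie):
0 start Cathedral Stop → 1
0 start Gardens Hike → 2
2 end Gardens Hike → 1
7 end Cathedral Stop → 0
9 start Cathedral Transfer → 1
10 start Old-Town Break → 2
11 start Gardens Stop → 3
12 start Aquarium Lunch → 4
13 end Gardens Stop → 3
16 end Cathedral Transfer → 2
16 end Old-Town Break → 1
17 end Aquarium Lunch → 0
17 start Harbour Walk → 1
22 end Harbour Walk → 0
Peak is 4, at 12 (Aquarium Lunch, Cathedral Transfer, Gardens Stop, Old-Town Break).

4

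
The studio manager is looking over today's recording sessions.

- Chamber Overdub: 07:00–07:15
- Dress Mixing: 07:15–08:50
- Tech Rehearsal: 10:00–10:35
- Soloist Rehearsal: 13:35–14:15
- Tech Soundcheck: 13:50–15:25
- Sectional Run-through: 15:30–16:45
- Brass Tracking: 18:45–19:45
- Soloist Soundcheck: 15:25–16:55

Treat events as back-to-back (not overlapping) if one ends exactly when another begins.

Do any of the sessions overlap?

Two intervals overlap when each starts before the other ends.
Sorted by start: Chamber Overdub, Dress Mixing, Tech Rehearsal, Soloist Rehearsal, Tech Soundcheck, Soloist Soundcheck, Sectional Run-through, Brass Tracking.
Dress Mixing starts exactly when Chamber Overdub ends (back-to-back, no overlap), so Chamber Overdub has no further overlaps.
Tech Rehearsal starts after Dress Mixing ends, so Dress Mixing has no further overlaps.
Soloist Rehearsal starts after Tech Rehearsal ends, so Tech Rehearsal has no further overlaps.
Tech Soundcheck starts before Soloist Rehearsal ends → Soloist Rehearsal and Tech Soundcheck overlap.
That's a conflict, so the schedule is not conflict-free.

Yes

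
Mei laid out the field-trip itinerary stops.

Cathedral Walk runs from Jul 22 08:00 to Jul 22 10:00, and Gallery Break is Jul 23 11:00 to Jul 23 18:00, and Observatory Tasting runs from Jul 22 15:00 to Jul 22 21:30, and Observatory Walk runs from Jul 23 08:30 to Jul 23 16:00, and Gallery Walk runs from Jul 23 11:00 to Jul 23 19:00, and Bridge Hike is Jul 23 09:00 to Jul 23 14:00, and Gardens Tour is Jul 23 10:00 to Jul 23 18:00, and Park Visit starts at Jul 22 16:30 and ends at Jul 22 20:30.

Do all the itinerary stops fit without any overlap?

No

Sorted by start: Cathedral Walk, Observatory Tasting, Park Visit, Observatory Walk, Bridge Hike, Gardens Tour, Gallery Break, Gallery Walk.
Observatory Tasting starts after Cathedral Walk ends — done with Cathedral Walk.
Park Visit starts before Observatory Tasting ends → Observatory Tasting and Park Visit overlap.
That's a conflict, so the schedule is not conflict-free.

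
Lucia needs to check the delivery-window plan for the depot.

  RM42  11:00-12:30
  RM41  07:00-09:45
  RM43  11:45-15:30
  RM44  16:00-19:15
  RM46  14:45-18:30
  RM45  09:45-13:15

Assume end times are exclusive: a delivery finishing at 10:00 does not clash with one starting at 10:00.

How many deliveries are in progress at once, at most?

Sweep the timeline, counting +1 at each start and −1 at each end (ends before starts at a tie):
07:00 start RM41 → 1
09:45 end RM41 → 0
09:45 start RM45 → 1
11:00 start RM42 → 2
11:45 start RM43 → 3
12:30 end RM42 → 2
13:15 end RM45 → 1
14:45 start RM46 → 2
15:30 end RM43 → 1
16:00 start RM44 → 2
18:30 end RM46 → 1
19:15 end RM44 → 0
Peak is 3, at 11:45 (RM42, RM43, RM45).

3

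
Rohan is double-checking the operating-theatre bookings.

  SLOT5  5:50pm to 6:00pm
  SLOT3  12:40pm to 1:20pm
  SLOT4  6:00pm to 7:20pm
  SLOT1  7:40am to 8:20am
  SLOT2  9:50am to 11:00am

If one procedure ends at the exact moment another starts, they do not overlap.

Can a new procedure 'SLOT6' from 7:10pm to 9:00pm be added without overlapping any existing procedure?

No — it overlaps SLOT4

SLOT1: ends 8:20am at or before SLOT6 starts 7:10pm → clear.
SLOT2: ends 11:00am at or before SLOT6 starts 7:10pm → clear.
SLOT3: ends 1:20pm at or before SLOT6 starts 7:10pm → clear.
SLOT5: ends 6:00pm at or before SLOT6 starts 7:10pm → clear.
SLOT4: starts 6:00pm before SLOT6 ends 9:00pm, and ends 7:20pm after SLOT6 starts 7:10pm → overlap.
SLOT6 overlaps SLOT4.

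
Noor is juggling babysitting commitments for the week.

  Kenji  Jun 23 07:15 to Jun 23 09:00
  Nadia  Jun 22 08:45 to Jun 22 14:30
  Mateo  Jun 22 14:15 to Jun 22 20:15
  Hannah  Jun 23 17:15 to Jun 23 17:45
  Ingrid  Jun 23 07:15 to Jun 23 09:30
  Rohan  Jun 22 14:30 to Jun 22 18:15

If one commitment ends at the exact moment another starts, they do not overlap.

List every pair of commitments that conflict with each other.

Sorted by start: Nadia, Mateo, Rohan, Kenji, Ingrid, Hannah.
Mateo starts before Nadia ends → Nadia and Mateo overlap.
Rohan starts exactly when Nadia ends (back-to-back, no overlap) — done with Nadia.
Rohan starts before Mateo ends → Mateo and Rohan overlap.
Kenji starts after Mateo ends — done with Mateo.
Kenji starts after Rohan ends — done with Rohan.
Ingrid starts before Kenji ends → Kenji and Ingrid overlap.
Hannah starts after Kenji ends.
Hannah starts after Ingrid ends.

Ingrid & Kenji, Mateo & Nadia, Mateo & Rohan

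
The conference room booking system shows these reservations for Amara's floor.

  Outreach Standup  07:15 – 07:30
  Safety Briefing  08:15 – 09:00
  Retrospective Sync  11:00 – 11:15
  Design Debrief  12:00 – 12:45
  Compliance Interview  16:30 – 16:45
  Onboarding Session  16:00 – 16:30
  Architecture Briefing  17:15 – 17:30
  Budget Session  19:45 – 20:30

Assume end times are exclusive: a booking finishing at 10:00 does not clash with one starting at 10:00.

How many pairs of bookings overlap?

Sorted by start: Outreach Standup, Safety Briefing, Retrospective Sync, Design Debrief, Onboarding Session, Compliance Interview, Architecture Briefing, Budget Session.
Safety Briefing starts after Outreach Standup ends, so Outreach Standup has no further overlaps.
Retrospective Sync starts after Safety Briefing ends, so Safety Briefing has no further overlaps.
Design Debrief starts after Retrospective Sync ends, so Retrospective Sync has no further overlaps.
Onboarding Session starts after Design Debrief ends, so Design Debrief has no further overlaps.
Compliance Interview starts exactly when Onboarding Session ends (back-to-back, no overlap), so Onboarding Session has no further overlaps.
Architecture Briefing starts after Compliance Interview ends, so Compliance Interview has no further overlaps.
Budget Session starts after Architecture Briefing ends.
No pair overlaps.

0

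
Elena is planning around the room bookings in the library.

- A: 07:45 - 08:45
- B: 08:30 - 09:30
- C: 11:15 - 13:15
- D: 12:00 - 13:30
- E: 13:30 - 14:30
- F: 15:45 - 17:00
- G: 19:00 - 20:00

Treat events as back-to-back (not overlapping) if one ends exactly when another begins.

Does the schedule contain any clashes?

Sorted by start: A, B, C, D, E, F, G.
B starts before A ends → A and B overlap.
That's a conflict, so the schedule is not conflict-free.

Yes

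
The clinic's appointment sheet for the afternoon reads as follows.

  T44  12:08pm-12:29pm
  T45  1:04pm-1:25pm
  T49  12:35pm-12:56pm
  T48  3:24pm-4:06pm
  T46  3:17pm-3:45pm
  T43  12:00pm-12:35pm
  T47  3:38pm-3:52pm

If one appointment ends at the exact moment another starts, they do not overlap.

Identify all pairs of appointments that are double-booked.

Check each pair: they overlap iff neither finishes before the other starts.
Sorted by start: T43, T44, T49, T45, T46, T48, T47.
T44 starts before T43 ends → T43 and T44 overlap.
T49 starts exactly when T43 ends (back-to-back, no overlap); T43 is clear from here.
T49 starts after T44 ends; T44 is clear from here.
T45 starts after T49 ends; T49 is clear from here.
T46 starts after T45 ends; T45 is clear from here.
T48 starts before T46 ends → T46 and T48 overlap.
T47 starts before T46 ends → T46 and T47 overlap.
T47 starts before T48 ends → T48 and T47 overlap.

T43 & T44, T46 & T47, T46 & T48, T47 & T48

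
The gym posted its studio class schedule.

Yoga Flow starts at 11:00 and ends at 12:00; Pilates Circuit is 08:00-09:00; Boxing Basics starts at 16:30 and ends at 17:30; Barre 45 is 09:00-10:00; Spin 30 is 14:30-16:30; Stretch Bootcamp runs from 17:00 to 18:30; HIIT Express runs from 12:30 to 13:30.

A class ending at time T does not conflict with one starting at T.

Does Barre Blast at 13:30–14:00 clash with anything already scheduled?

Pilates Circuit: ends 09:00 at or before Barre Blast starts 13:30 → clear.
Barre 45: ends 10:00 at or before Barre Blast starts 13:30 → clear.
Yoga Flow: ends 12:00 at or before Barre Blast starts 13:30 → clear.
HIIT Express: ends 13:30 at or before Barre Blast starts 13:30 → clear.
Spin 30: starts 14:30 at or after Barre Blast ends 14:00 → clear.
Boxing Basics: starts 16:30 at or after Barre Blast ends 14:00 → clear.
Stretch Bootcamp: starts 17:00 at or after Barre Blast ends 14:00 → clear.

No — it doesn't clash with anything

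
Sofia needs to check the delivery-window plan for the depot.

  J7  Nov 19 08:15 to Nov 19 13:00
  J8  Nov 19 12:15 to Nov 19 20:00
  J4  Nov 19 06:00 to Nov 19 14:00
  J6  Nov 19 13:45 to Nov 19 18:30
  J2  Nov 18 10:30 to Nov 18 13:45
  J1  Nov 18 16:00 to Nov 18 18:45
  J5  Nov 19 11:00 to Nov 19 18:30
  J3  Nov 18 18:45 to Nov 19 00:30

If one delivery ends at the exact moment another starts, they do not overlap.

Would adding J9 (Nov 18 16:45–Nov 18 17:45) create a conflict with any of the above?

Yes — it overlaps J1

J2: ends Nov 18 13:45 at or before J9 starts Nov 18 16:45 → clear.
J1: starts Nov 18 16:00 before J9 ends Nov 18 17:45, and ends Nov 18 18:45 after J9 starts Nov 18 16:45 → overlap.
J3: starts Nov 18 18:45 at or after J9 ends Nov 18 17:45 → clear.
J4: starts Nov 19 06:00 at or after J9 ends Nov 18 17:45 → clear.
J7: starts Nov 19 08:15 at or after J9 ends Nov 18 17:45 → clear.
J5: starts Nov 19 11:00 at or after J9 ends Nov 18 17:45 → clear.
J8: starts Nov 19 12:15 at or after J9 ends Nov 18 17:45 → clear.
J6: starts Nov 19 13:45 at or after J9 ends Nov 18 17:45 → clear.
J9 overlaps J1.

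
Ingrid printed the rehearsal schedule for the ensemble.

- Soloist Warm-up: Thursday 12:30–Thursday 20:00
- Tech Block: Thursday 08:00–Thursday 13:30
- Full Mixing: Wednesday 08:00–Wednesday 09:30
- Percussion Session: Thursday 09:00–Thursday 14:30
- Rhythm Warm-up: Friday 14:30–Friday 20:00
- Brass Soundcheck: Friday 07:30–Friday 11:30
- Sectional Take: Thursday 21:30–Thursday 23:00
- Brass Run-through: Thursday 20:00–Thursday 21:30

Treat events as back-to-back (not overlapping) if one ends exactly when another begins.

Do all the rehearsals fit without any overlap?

No

Sorted by start: Full Mixing, Tech Block, Percussion Session, Soloist Warm-up, Brass Run-through, Sectional Take, Brass Soundcheck, Rhythm Warm-up.
Tech Block starts after Full Mixing ends; Full Mixing is clear from here.
Percussion Session starts before Tech Block ends → Tech Block and Percussion Session overlap.
That's a conflict, so the schedule is not conflict-free.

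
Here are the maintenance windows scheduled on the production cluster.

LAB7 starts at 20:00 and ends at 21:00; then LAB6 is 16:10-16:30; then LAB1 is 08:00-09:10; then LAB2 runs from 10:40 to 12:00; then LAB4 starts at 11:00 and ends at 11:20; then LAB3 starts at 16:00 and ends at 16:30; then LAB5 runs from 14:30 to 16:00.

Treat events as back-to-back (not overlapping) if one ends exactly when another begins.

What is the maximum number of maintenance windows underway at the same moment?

2

Walk through starts and ends in time order (an end at T is processed before a start at T):
08:00 start LAB1 → 1
09:10 end LAB1 → 0
10:40 start LAB2 → 1
11:00 start LAB4 → 2
11:20 end LAB4 → 1
12:00 end LAB2 → 0
14:30 start LAB5 → 1
16:00 end LAB5 → 0
16:00 start LAB3 → 1
16:10 start LAB6 → 2
16:30 end LAB3 → 1
16:30 end LAB6 → 0
20:00 start LAB7 → 1
21:00 end LAB7 → 0
Peak is 2, at 11:00 (LAB2, LAB4).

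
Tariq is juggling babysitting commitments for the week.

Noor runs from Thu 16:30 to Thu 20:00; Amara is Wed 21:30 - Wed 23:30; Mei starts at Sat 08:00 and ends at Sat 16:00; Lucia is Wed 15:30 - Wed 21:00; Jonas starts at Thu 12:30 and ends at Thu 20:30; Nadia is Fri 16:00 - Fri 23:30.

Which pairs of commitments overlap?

Jonas & Noor

Check each pair: they overlap iff neither finishes before the other starts.
Sorted by start: Lucia, Amara, Jonas, Noor, Nadia, Mei.
Amara starts after Lucia ends, so nothing later overlaps Lucia either.
Jonas starts after Amara ends, so nothing later overlaps Amara either.
Noor starts before Jonas ends → Jonas and Noor overlap.
Nadia starts after Jonas ends, so nothing later overlaps Jonas either.
Nadia starts after Noor ends, so nothing later overlaps Noor either.
Mei starts after Nadia ends.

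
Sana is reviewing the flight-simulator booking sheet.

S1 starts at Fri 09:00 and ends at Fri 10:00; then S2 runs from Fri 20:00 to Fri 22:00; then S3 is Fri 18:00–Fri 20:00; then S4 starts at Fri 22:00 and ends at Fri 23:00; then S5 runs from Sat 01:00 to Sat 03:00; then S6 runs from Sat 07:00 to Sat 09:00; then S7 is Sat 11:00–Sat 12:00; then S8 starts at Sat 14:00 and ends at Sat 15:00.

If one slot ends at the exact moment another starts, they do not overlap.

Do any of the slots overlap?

Sorted by start: S1, S3, S2, S4, S5, S6, S7, S8.
S3 starts after S1 ends; S1 is clear from here.
S2 starts exactly when S3 ends (back-to-back, no overlap); S3 is clear from here.
S4 starts exactly when S2 ends (back-to-back, no overlap); S2 is clear from here.
S5 starts after S4 ends; S4 is clear from here.
S6 starts after S5 ends; S5 is clear from here.
S7 starts after S6 ends; S6 is clear from here.
S8 starts after S7 ends.
Every pair is clear; the schedule has no overlaps.

No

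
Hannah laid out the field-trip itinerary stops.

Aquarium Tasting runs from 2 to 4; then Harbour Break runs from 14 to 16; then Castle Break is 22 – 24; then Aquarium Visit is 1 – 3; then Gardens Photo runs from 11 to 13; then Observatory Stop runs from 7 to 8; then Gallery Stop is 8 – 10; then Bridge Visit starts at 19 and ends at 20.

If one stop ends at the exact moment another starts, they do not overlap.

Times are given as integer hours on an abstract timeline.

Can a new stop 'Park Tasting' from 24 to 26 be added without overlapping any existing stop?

Aquarium Visit: ends 3 at or before Park Tasting starts 24 → clear.
Aquarium Tasting: ends 4 at or before Park Tasting starts 24 → clear.
Observatory Stop: ends 8 at or before Park Tasting starts 24 → clear.
Gallery Stop: ends 10 at or before Park Tasting starts 24 → clear.
Gardens Photo: ends 13 at or before Park Tasting starts 24 → clear.
Harbour Break: ends 16 at or before Park Tasting starts 24 → clear.
Bridge Visit: ends 20 at or before Park Tasting starts 24 → clear.
Castle Break: ends 24 at or before Park Tasting starts 24 → clear.

Yes — the slot is free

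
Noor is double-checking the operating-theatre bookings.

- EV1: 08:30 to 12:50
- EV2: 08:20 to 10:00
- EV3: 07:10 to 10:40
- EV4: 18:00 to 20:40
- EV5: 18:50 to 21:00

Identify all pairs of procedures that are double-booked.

Sorted by start: EV3, EV2, EV1, EV4, EV5.
EV2 starts before EV3 ends → EV3 and EV2 overlap.
EV1 starts before EV3 ends → EV3 and EV1 overlap.
EV4 starts after EV3 ends — done with EV3.
EV1 starts before EV2 ends → EV2 and EV1 overlap.
EV4 starts after EV2 ends — done with EV2.
EV4 starts after EV1 ends — done with EV1.
EV5 starts before EV4 ends → EV4 and EV5 overlap.

EV1 & EV2, EV1 & EV3, EV2 & EV3, EV4 & EV5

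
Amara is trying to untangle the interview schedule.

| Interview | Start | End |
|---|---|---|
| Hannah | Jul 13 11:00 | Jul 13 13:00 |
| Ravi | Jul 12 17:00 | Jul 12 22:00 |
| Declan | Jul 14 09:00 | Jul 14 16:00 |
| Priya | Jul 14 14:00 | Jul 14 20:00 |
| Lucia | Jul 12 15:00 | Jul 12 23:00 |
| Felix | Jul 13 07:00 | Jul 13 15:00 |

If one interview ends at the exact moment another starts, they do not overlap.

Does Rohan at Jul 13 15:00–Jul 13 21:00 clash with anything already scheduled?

No — it doesn't clash with anything

Lucia: ends Jul 12 23:00 at or before Rohan starts Jul 13 15:00 → clear.
Ravi: ends Jul 12 22:00 at or before Rohan starts Jul 13 15:00 → clear.
Felix: ends Jul 13 15:00 at or before Rohan starts Jul 13 15:00 → clear.
Hannah: ends Jul 13 13:00 at or before Rohan starts Jul 13 15:00 → clear.
Declan: starts Jul 14 09:00 at or after Rohan ends Jul 13 21:00 → clear.
Priya: starts Jul 14 14:00 at or after Rohan ends Jul 13 21:00 → clear.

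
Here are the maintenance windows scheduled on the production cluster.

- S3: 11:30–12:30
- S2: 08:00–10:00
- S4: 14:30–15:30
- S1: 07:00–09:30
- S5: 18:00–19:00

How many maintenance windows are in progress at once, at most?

Walk through starts and ends in time order (an end at T is processed before a start at T):
07:00 start S1 → 1
08:00 start S2 → 2
09:30 end S1 → 1
10:00 end S2 → 0
11:30 start S3 → 1
12:30 end S3 → 0
14:30 start S4 → 1
15:30 end S4 → 0
18:00 start S5 → 1
19:00 end S5 → 0
Peak is 2, at 08:00 (S1, S2).

2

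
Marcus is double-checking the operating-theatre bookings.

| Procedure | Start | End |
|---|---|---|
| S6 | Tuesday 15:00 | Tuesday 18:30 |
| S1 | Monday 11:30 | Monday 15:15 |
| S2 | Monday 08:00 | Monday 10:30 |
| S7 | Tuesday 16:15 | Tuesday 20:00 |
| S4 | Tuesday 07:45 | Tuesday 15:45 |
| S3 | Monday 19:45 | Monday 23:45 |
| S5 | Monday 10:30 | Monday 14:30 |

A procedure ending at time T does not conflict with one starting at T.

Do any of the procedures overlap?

Yes

Check each pair: they overlap iff neither finishes before the other starts.
Sorted by start: S2, S5, S1, S3, S4, S6, S7.
S5 starts exactly when S2 ends (back-to-back, no overlap), so nothing later overlaps S2 either.
S1 starts before S5 ends → S5 and S1 overlap.
That's a conflict, so the schedule is not conflict-free.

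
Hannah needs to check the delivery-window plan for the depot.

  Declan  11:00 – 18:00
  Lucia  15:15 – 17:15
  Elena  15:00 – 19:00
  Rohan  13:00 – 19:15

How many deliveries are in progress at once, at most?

4

Sweep the timeline, counting +1 at each start and −1 at each end (ends before starts at a tie):
11:00 start Declan → 1
13:00 start Rohan → 2
15:00 start Elena → 3
15:15 start Lucia → 4
17:15 end Lucia → 3
18:00 end Declan → 2
19:00 end Elena → 1
19:15 end Rohan → 0
Peak is 4, at 15:15 (Declan, Elena, Lucia, Rohan).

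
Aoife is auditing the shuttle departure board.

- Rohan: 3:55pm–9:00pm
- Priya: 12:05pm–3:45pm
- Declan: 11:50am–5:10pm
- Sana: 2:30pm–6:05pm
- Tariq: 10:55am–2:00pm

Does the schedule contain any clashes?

Yes

Sorted by start: Tariq, Declan, Priya, Sana, Rohan.
Declan starts before Tariq ends → Tariq and Declan overlap.
That's a conflict, so the schedule is not conflict-free.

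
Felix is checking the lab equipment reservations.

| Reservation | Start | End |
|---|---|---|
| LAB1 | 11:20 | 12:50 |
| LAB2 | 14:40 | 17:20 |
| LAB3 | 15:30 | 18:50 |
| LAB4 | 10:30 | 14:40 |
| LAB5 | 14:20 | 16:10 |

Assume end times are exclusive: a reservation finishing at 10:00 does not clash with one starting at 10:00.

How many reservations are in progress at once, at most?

3

Walk through starts and ends in time order (an end at T is processed before a start at T):
10:30 start LAB4 → 1
11:20 start LAB1 → 2
12:50 end LAB1 → 1
14:20 start LAB5 → 2
14:40 end LAB4 → 1
14:40 start LAB2 → 2
15:30 start LAB3 → 3
16:10 end LAB5 → 2
17:20 end LAB2 → 1
18:50 end LAB3 → 0
Peak is 3, at 15:30 (LAB2, LAB3, LAB5).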